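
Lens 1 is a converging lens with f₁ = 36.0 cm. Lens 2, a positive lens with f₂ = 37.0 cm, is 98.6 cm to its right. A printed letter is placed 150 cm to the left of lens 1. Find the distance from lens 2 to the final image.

133 cm

Lens 1: 1/d_i1 = 1/f₁ − 1/d_o1 = 1/(36.0) − 1/(150) = 0.02111, so d_i1 = 47.37 cm.
The intermediate image is 47.37 cm to the right of lens 1, which is 98.6 − (47.37) = 51.23 cm to the left of lens 2, so d_o2 = +51.23 cm.
Lens 2: 1/d_i2 = 1/f₂ − 1/d_o2 = 1/(37.0) − 1/(51.23) = 0.007507, so d_i2 = 133 cm.
The final image is real, 133 cm to the right of lens 2 (overall magnification ≈ 0.82).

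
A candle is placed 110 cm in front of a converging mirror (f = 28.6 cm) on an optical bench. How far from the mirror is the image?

38.6 cm

Mirror equation: 1/q = 1/f − 1/p = 1/(28.60) − 1/(110) = 0.03497 − 0.009091 = 0.02587, so q = 38.6 cm.
The image is real, inverted and reduced, in front of the mirror.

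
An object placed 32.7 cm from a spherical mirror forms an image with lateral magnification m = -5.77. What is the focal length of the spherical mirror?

f = 27.9 cm (concave)

m = −d_i/d_o ⇒ d_i = −m·d_o = −(-5.77)·(32.7) = 188.7 cm.
1/f = 1/d_o + 1/d_i = 1/(32.7) + 1/(188.7) = 0.03588, so f = 27.9 cm.
Since f is positive, the spherical mirror is concave.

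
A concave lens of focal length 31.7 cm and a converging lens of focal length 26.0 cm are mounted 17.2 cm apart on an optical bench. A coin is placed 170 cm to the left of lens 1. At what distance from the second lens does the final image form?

Lens 1 is diverging, so f₁ = −31.7 cm.
Lens 1: 1/d_i1 = 1/f₁ − 1/d_o1 = 1/(-31.7) − 1/(170) = -0.03743, so d_i1 = -26.72 cm.
The intermediate image is 26.72 cm to the left of lens 1 (virtual), which is 17.2 − (-26.72) = 43.92 cm to the left of lens 2, so d_o2 = +43.92 cm.
Lens 2: 1/d_i2 = 1/f₂ − 1/d_o2 = 1/(26.0) − 1/(43.92) = 0.01569, so d_i2 = 63.7 cm.
The final image is real, 63.7 cm to the right of lens 2 (overall magnification ≈ -0.23).

63.7 cm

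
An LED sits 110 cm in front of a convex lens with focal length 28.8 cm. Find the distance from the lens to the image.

Thin-lens equation: 1/d_i = 1/f − 1/d_o = 1/(28.80) − 1/(110) = 0.03472 − 0.009091 = 0.02563, so d_i = 39.0 cm.
The image is real, inverted and reduced, on the far side of the lens.

39.0 cm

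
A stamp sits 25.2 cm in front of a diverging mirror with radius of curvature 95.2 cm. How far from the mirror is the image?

16.5 cm

f = R/2 = 95.2/2 = 47.60 cm; for a diverging mirror, f = -47.60 cm.
Mirror equation: 1/v = 1/f − 1/u = 1/(-47.60) − 1/(25.2) = -0.02101 − 0.03968 = -0.06069, so v = -16.5 cm.
The image is virtual, upright and reduced, behind the mirror.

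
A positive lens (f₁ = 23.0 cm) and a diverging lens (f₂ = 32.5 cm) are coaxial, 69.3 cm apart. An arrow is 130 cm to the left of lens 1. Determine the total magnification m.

Lens 1: 1/d_i1 = 1/(23.0) − 1/(130) = 0.03579, so d_i1 = 27.94 cm; m₁ = −d_i1/d_o1 = -0.2149.
d_o2 = 69.3 − (27.94) = 41.36 cm.
f₂ = −32.5 cm (diverging).
Lens 2: 1/d_i2 = 1/(-32.5) − 1/(41.36) = -0.05495, so d_i2 = -18.20 cm; m₂ = −d_i2/d_o2 = +0.4400.
m = m₁·m₂ = (-0.2149)(+0.4400) = -0.0946.

m = -0.0946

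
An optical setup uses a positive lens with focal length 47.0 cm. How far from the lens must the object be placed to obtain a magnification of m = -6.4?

m = −d_i/d_o ⇒ d_i = −m·d_o.
1/f = 1/d_o + 1/d_i = 1/d_o − 1/(m·d_o) = (1 − 1/m)/d_o, so d_o = f(1 − 1/m) = (47.00)(1 − 1/(-6.4)) = 54.3 cm.

54.3 cm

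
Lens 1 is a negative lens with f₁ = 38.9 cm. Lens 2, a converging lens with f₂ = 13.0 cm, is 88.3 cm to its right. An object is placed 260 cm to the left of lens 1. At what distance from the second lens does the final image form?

Lens 1 is diverging, so f₁ = −38.9 cm.
Lens 1: 1/d_i1 = 1/f₁ − 1/d_o1 = 1/(-38.9) − 1/(260) = -0.02955, so d_i1 = -33.84 cm.
The intermediate image is 33.84 cm to the left of lens 1 (virtual), which is 88.3 − (-33.84) = 122.1 cm to the left of lens 2, so d_o2 = +122.1 cm.
Lens 2: 1/d_i2 = 1/f₂ − 1/d_o2 = 1/(13.0) − 1/(122.1) = 0.06873, so d_i2 = 14.5 cm.
The final image is real, 14.5 cm to the right of lens 2 (overall magnification ≈ -0.016).

14.5 cm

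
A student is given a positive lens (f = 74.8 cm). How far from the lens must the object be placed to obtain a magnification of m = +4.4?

57.8 cm

m = −d_i/d_o ⇒ d_i = −m·d_o.
1/f = 1/d_o + 1/d_i = 1/d_o − 1/(m·d_o) = (1 − 1/m)/d_o, so d_o = f(1 − 1/m) = (74.80)(1 − 1/(+4.4)) = 57.8 cm.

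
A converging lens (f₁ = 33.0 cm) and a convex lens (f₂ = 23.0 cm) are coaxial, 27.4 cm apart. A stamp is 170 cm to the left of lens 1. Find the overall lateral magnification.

m = -0.152

Lens 1: 1/d_i1 = 1/(33.0) − 1/(170) = 0.02442, so d_i1 = 40.95 cm; m₁ = −d_i1/d_o1 = -0.2409.
d_o2 = 27.4 − (40.95) = -13.55 cm (virtual object).
Lens 2: 1/d_i2 = 1/(23.0) − 1/(-13.55) = 0.1173, so d_i2 = 8.527 cm; m₂ = −d_i2/d_o2 = +0.6293.
m = m₁·m₂ = (-0.2409)(+0.6293) = -0.152.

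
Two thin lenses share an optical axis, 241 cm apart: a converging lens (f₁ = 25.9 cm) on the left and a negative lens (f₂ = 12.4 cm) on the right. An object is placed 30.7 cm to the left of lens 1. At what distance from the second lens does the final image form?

10.6 cm

Lens 1: 1/d_i1 = 1/f₁ − 1/d_o1 = 1/(25.9) − 1/(30.7) = 0.006037, so d_i1 = 165.7 cm.
The intermediate image is 165.7 cm to the right of lens 1, which is 241 − (165.7) = 75.30 cm to the left of lens 2, so d_o2 = +75.30 cm.
Lens 2 is diverging, so f₂ = −12.4 cm.
Lens 2: 1/d_i2 = 1/f₂ − 1/d_o2 = 1/(-12.4) − 1/(75.30) = -0.09393, so d_i2 = -10.6 cm.
The final image is virtual, 10.6 cm to the left of lens 2 (overall magnification ≈ -0.76).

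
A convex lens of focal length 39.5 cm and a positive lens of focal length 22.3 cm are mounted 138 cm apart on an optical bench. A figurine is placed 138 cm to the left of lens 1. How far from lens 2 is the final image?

Lens 1: 1/d_i1 = 1/f₁ − 1/d_o1 = 1/(39.5) − 1/(138) = 0.01807, so d_i1 = 55.34 cm.
The intermediate image is 55.34 cm to the right of lens 1, which is 138 − (55.34) = 82.66 cm to the left of lens 2, so d_o2 = +82.66 cm.
Lens 2: 1/d_i2 = 1/f₂ − 1/d_o2 = 1/(22.3) − 1/(82.66) = 0.03275, so d_i2 = 30.5 cm.
The final image is real, 30.5 cm to the right of lens 2 (overall magnification ≈ 0.15).

30.5 cm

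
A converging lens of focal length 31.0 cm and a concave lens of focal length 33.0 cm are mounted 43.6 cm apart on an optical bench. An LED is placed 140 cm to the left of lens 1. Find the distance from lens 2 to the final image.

Lens 1: 1/d_i1 = 1/f₁ − 1/d_o1 = 1/(31.0) − 1/(140) = 0.02512, so d_i1 = 39.82 cm.
The intermediate image is 39.82 cm to the right of lens 1, which is 43.6 − (39.82) = 3.780 cm to the left of lens 2, so d_o2 = +3.780 cm.
Lens 2 is diverging, so f₂ = −33.0 cm.
Lens 2: 1/d_i2 = 1/f₂ − 1/d_o2 = 1/(-33.0) − 1/(3.780) = -0.2949, so d_i2 = -3.39 cm.
The final image is virtual, 3.39 cm to the left of lens 2 (overall magnification ≈ -0.26).

3.39 cm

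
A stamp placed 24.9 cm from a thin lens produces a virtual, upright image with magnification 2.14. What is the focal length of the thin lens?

f = 46.7 cm (converging)

m = −d_i/d_o ⇒ d_i = −m·d_o = −(+2.14)·(24.9) = -53.29 cm.
1/f = 1/d_o + 1/d_i = 1/(24.9) + 1/(-53.29) = 0.02140, so f = 46.7 cm.
Since f is positive, the thin lens is converging.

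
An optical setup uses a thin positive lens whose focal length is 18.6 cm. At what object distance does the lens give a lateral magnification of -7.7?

m = −d_i/d_o ⇒ d_i = −m·d_o.
1/f = 1/d_o + 1/d_i = 1/d_o − 1/(m·d_o) = (1 − 1/m)/d_o, so d_o = f(1 − 1/m) = (18.60)(1 − 1/(-7.7)) = 21.0 cm.

21.0 cm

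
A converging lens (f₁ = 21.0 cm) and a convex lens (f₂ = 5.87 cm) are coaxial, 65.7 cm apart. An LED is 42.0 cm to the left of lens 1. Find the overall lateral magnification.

m = +0.329

Lens 1: 1/d_i1 = 1/(21.0) − 1/(42.0) = 0.02381, so d_i1 = 42.00 cm; m₁ = −d_i1/d_o1 = -1.000.
d_o2 = 65.7 − (42.00) = 23.70 cm.
Lens 2: 1/d_i2 = 1/(5.87) − 1/(23.70) = 0.1282, so d_i2 = 7.803 cm; m₂ = −d_i2/d_o2 = -0.3292.
m = m₁·m₂ = (-1.000)(-0.3292) = +0.329.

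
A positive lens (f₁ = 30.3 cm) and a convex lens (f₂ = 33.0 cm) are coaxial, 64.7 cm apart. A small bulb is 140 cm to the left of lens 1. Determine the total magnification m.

Lens 1: 1/d_i1 = 1/(30.3) − 1/(140) = 0.02586, so d_i1 = 38.67 cm; m₁ = −d_i1/d_o1 = -0.2762.
d_o2 = 64.7 − (38.67) = 26.03 cm.
Lens 2: 1/d_i2 = 1/(33.0) − 1/(26.03) = -0.008114, so d_i2 = -123.2 cm; m₂ = −d_i2/d_o2 = +4.735.
m = m₁·m₂ = (-0.2762)(+4.735) = -1.31.

m = -1.31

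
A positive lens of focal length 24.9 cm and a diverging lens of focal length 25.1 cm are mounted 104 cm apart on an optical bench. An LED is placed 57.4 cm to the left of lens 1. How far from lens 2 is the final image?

Lens 1: 1/d_i1 = 1/f₁ − 1/d_o1 = 1/(24.9) − 1/(57.4) = 0.02274, so d_i1 = 43.98 cm.
The intermediate image is 43.98 cm to the right of lens 1, which is 104 − (43.98) = 60.02 cm to the left of lens 2, so d_o2 = +60.02 cm.
Lens 2 is diverging, so f₂ = −25.1 cm.
Lens 2: 1/d_i2 = 1/f₂ − 1/d_o2 = 1/(-25.1) − 1/(60.02) = -0.05650, so d_i2 = -17.7 cm.
The final image is virtual, 17.7 cm to the left of lens 2 (overall magnification ≈ -0.23).

17.7 cm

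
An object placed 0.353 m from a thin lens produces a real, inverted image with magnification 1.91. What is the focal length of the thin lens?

f = 0.232 m (converging)

m = −d_i/d_o ⇒ d_i = −m·d_o = −(-1.91)·(0.353) = 0.6742 m.
1/f = 1/d_o + 1/d_i = 1/(0.353) + 1/(0.6742) = 4.316, so f = 0.232 m.
Since f is positive, the thin lens is converging.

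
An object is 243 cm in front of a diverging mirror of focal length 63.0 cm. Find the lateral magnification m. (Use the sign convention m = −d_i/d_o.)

m = +0.206

For a diverging mirror, f = -63.0 cm.
1/d_i = 1/f − 1/d_o = 1/(-63.00) − 1/(243) = -0.01999, so d_i = -50.03 cm.
m = −d_i/d_o = −(-50.03)/(243) = +0.206.
The image is virtual, upright and reduced, behind the mirror.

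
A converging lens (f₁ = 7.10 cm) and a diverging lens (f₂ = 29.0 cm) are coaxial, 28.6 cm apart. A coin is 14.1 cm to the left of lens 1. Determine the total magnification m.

m = -0.679

Lens 1: 1/d_i1 = 1/(7.10) − 1/(14.1) = 0.06992, so d_i1 = 14.30 cm; m₁ = −d_i1/d_o1 = -1.014.
d_o2 = 28.6 − (14.30) = 14.30 cm.
f₂ = −29.0 cm (diverging).
Lens 2: 1/d_i2 = 1/(-29.0) − 1/(14.30) = -0.1044, so d_i2 = -9.577 cm; m₂ = −d_i2/d_o2 = +0.6697.
m = m₁·m₂ = (-1.014)(+0.6697) = -0.679.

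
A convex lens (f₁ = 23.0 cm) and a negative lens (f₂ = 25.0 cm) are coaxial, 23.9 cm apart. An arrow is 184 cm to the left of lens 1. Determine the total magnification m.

m = -0.158

Lens 1: 1/d_i1 = 1/(23.0) − 1/(184) = 0.03804, so d_i1 = 26.29 cm; m₁ = −d_i1/d_o1 = -0.1429.
d_o2 = 23.9 − (26.29) = -2.390 cm (virtual object).
f₂ = −25.0 cm (diverging).
Lens 2: 1/d_i2 = 1/(-25.0) − 1/(-2.390) = 0.3784, so d_i2 = 2.643 cm; m₂ = −d_i2/d_o2 = +1.106.
m = m₁·m₂ = (-0.1429)(+1.106) = -0.158.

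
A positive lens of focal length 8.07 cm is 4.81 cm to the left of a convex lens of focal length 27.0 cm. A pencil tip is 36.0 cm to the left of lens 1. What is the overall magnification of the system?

Lens 1: 1/d_i1 = 1/(8.07) − 1/(36.0) = 0.09614, so d_i1 = 10.40 cm; m₁ = −d_i1/d_o1 = -0.2889.
d_o2 = 4.81 − (10.40) = -5.590 cm (virtual object).
Lens 2: 1/d_i2 = 1/(27.0) − 1/(-5.590) = 0.2159, so d_i2 = 4.631 cm; m₂ = −d_i2/d_o2 = +0.8285.
m = m₁·m₂ = (-0.2889)(+0.8285) = -0.239.

m = -0.239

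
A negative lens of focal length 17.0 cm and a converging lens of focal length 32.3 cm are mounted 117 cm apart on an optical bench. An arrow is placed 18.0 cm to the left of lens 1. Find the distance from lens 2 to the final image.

43.5 cm

Lens 1 is diverging, so f₁ = −17.0 cm.
Lens 1: 1/d_i1 = 1/f₁ − 1/d_o1 = 1/(-17.0) − 1/(18.0) = -0.1144, so d_i1 = -8.743 cm.
The intermediate image is 8.743 cm to the left of lens 1 (virtual), which is 117 − (-8.743) = 125.7 cm to the left of lens 2, so d_o2 = +125.7 cm.
Lens 2: 1/d_i2 = 1/f₂ − 1/d_o2 = 1/(32.3) − 1/(125.7) = 0.02300, so d_i2 = 43.5 cm.
The final image is real, 43.5 cm to the right of lens 2 (overall magnification ≈ -0.17).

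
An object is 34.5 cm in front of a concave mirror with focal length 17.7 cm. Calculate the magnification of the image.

1/d_i = 1/f − 1/d_o = 1/(17.70) − 1/(34.5) = 0.02751, so d_i = 36.35 cm.
m = −d_i/d_o = −(36.35)/(34.5) = -1.05.
The image is real, inverted and enlarged, in front of the mirror.

m = -1.05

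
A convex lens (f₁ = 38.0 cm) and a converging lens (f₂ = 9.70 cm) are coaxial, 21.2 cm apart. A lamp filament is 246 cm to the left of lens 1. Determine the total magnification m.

Lens 1: 1/d_i1 = 1/(38.0) − 1/(246) = 0.02225, so d_i1 = 44.94 cm; m₁ = −d_i1/d_o1 = -0.1827.
d_o2 = 21.2 − (44.94) = -23.74 cm (virtual object).
Lens 2: 1/d_i2 = 1/(9.70) − 1/(-23.74) = 0.1452, so d_i2 = 6.886 cm; m₂ = −d_i2/d_o2 = +0.2901.
m = m₁·m₂ = (-0.1827)(+0.2901) = -0.0530.

m = -0.0530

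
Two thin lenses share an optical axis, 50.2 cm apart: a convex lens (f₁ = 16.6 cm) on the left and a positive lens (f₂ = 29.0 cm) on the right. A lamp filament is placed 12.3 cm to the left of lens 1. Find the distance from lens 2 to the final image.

Lens 1: 1/d_i1 = 1/f₁ − 1/d_o1 = 1/(16.6) − 1/(12.3) = -0.02106, so d_i1 = -47.48 cm.
The intermediate image is 47.48 cm to the left of lens 1 (virtual), which is 50.2 − (-47.48) = 97.68 cm to the left of lens 2, so d_o2 = +97.68 cm.
Lens 2: 1/d_i2 = 1/f₂ − 1/d_o2 = 1/(29.0) − 1/(97.68) = 0.02425, so d_i2 = 41.2 cm.
The final image is real, 41.2 cm to the right of lens 2 (overall magnification ≈ -1.6).

41.2 cm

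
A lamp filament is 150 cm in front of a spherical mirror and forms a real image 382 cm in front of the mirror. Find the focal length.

Real image ⇒ d_i = +382 cm.
1/f = 1/d_o + 1/d_i = 1/(150) + 1/(382) = 0.009284, so f = 108 cm.
Since f is positive, the spherical mirror is concave.

f = 108 cm (concave)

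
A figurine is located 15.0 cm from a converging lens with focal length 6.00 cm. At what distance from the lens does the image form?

Thin-lens equation: 1/q = 1/f − 1/p = 1/(6.000) − 1/(15.0) = 0.1667 − 0.06667 = 0.1000, so q = 10.0 cm.
The image is real, inverted and reduced, on the far side of the lens.

10.0 cm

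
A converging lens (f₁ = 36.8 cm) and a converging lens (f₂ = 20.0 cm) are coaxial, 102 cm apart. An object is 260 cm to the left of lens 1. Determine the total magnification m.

Lens 1: 1/d_i1 = 1/(36.8) − 1/(260) = 0.02333, so d_i1 = 42.87 cm; m₁ = −d_i1/d_o1 = -0.1649.
d_o2 = 102 − (42.87) = 59.13 cm.
Lens 2: 1/d_i2 = 1/(20.0) − 1/(59.13) = 0.03309, so d_i2 = 30.22 cm; m₂ = −d_i2/d_o2 = -0.5111.
m = m₁·m₂ = (-0.1649)(-0.5111) = +0.0843.

m = +0.0843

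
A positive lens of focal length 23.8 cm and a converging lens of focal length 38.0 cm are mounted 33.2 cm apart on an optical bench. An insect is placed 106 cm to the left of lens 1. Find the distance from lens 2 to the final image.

Lens 1: 1/d_i1 = 1/f₁ − 1/d_o1 = 1/(23.8) − 1/(106) = 0.03258, so d_i1 = 30.69 cm.
The intermediate image is 30.69 cm to the right of lens 1, which is 33.2 − (30.69) = 2.510 cm to the left of lens 2, so d_o2 = +2.510 cm.
Lens 2: 1/d_i2 = 1/f₂ − 1/d_o2 = 1/(38.0) − 1/(2.510) = -0.3721, so d_i2 = -2.69 cm.
The final image is virtual, 2.69 cm to the left of lens 2 (overall magnification ≈ -0.31).

2.69 cm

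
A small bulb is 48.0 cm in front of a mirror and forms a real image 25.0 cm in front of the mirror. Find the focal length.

f = 16.4 cm (concave)

Real image ⇒ d_i = +25.0 cm.
1/f = 1/d_o + 1/d_i = 1/(48.0) + 1/(25.0) = 0.06083, so f = 16.4 cm.
Since f is positive, the mirror is concave.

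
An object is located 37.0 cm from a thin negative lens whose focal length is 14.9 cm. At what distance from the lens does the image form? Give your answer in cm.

10.6 cm

For a negative lens, f = -14.9 cm.
Lens equation: 1/d_i = 1/f − 1/d_o = 1/(-14.90) − 1/(37.0) = -0.06711 − 0.02703 = -0.09414, so d_i = -10.6 cm.
The image is virtual, upright and reduced, on the same side as the object.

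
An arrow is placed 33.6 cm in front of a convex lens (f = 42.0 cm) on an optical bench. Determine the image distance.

Thin-lens equation: 1/q = 1/f − 1/p = 1/(42.00) − 1/(33.6) = 0.02381 − 0.02976 = -0.005952, so q = -168 cm.
The image is virtual, upright and enlarged, on the same side as the object.

168 cm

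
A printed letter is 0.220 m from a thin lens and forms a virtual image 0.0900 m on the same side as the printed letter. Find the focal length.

Virtual image ⇒ d_i = −0.0900 m.
1/f = 1/d_o + 1/d_i = 1/(0.220) + 1/(-0.0900) = -6.566, so f = -0.152 m.
Since f is negative, the thin lens is diverging.

f = -0.152 m (diverging)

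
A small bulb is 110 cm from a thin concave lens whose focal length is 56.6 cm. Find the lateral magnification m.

m = +0.340

For a concave lens, f = -56.6 cm.
1/d_i = 1/f − 1/d_o = 1/(-56.60) − 1/(110) = -0.02676, so d_i = -37.37 cm.
m = −d_i/d_o = −(-37.37)/(110) = +0.340.
The image is virtual, upright and reduced, on the same side as the object.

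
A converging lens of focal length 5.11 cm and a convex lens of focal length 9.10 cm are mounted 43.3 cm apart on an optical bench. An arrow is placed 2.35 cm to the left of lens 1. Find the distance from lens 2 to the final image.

Lens 1: 1/d_i1 = 1/f₁ − 1/d_o1 = 1/(5.11) − 1/(2.35) = -0.2298, so d_i1 = -4.351 cm.
The intermediate image is 4.351 cm to the left of lens 1 (virtual), which is 43.3 − (-4.351) = 47.65 cm to the left of lens 2, so d_o2 = +47.65 cm.
Lens 2: 1/d_i2 = 1/f₂ − 1/d_o2 = 1/(9.10) − 1/(47.65) = 0.08890, so d_i2 = 11.2 cm.
The final image is real, 11.2 cm to the right of lens 2 (overall magnification ≈ -0.44).

11.2 cm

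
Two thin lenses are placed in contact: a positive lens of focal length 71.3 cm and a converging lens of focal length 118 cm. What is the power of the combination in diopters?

P = +2.25 D

P₁ = 1/f₁ = 1/(0.713 m) = +1.403 D; P₂ = 1/f₂ = 1/(1.18 m) = +0.8475 D.
For thin lenses in contact, P = P₁ + P₂ = (+1.403) + (+0.8475) = +2.25 D.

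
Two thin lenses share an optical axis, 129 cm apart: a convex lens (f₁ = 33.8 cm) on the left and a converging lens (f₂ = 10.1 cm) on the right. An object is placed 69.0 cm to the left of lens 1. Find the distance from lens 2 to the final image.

12.0 cm

Lens 1: 1/d_i1 = 1/f₁ − 1/d_o1 = 1/(33.8) − 1/(69.0) = 0.01509, so d_i1 = 66.26 cm.
The intermediate image is 66.26 cm to the right of lens 1, which is 129 − (66.26) = 62.74 cm to the left of lens 2, so d_o2 = +62.74 cm.
Lens 2: 1/d_i2 = 1/f₂ − 1/d_o2 = 1/(10.1) − 1/(62.74) = 0.08307, so d_i2 = 12.0 cm.
The final image is real, 12.0 cm to the right of lens 2 (overall magnification ≈ 0.18).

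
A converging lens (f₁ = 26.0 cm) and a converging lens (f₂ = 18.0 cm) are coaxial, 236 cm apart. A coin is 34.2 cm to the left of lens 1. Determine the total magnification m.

Lens 1: 1/d_i1 = 1/(26.0) − 1/(34.2) = 0.009222, so d_i1 = 108.4 cm; m₁ = −d_i1/d_o1 = -3.170.
d_o2 = 236 − (108.4) = 127.6 cm.
Lens 2: 1/d_i2 = 1/(18.0) − 1/(127.6) = 0.04772, so d_i2 = 20.96 cm; m₂ = −d_i2/d_o2 = -0.1642.
m = m₁·m₂ = (-3.170)(-0.1642) = +0.521.

m = +0.521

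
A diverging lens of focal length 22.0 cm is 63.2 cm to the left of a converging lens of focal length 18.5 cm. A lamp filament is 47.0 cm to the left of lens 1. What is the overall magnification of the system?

f₁ = −22.0 cm (diverging).
Lens 1: 1/d_i1 = 1/(-22.0) − 1/(47.0) = -0.06673, so d_i1 = -14.99 cm; m₁ = −d_i1/d_o1 = +0.3189.
d_o2 = 63.2 − (-14.99) = 78.19 cm.
Lens 2: 1/d_i2 = 1/(18.5) − 1/(78.19) = 0.04126, so d_i2 = 24.23 cm; m₂ = −d_i2/d_o2 = -0.3099.
m = m₁·m₂ = (+0.3189)(-0.3099) = -0.0988.

m = -0.0988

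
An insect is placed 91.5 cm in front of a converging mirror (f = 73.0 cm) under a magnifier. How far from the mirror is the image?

Mirror equation: 1/q = 1/f − 1/p = 1/(73.00) − 1/(91.5) = 0.01370 − 0.01093 = 0.002770, so q = 361 cm.
The image is real, inverted and enlarged, in front of the mirror.

361 cm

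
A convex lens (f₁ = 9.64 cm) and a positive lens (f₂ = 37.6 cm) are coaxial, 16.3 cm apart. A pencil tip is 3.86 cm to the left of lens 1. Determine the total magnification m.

Lens 1: 1/d_i1 = 1/(9.64) − 1/(3.86) = -0.1553, so d_i1 = -6.438 cm; m₁ = −d_i1/d_o1 = +1.668.
d_o2 = 16.3 − (-6.438) = 22.74 cm.
Lens 2: 1/d_i2 = 1/(37.6) − 1/(22.74) = -0.01738, so d_i2 = -57.54 cm; m₂ = −d_i2/d_o2 = +2.530.
m = m₁·m₂ = (+1.668)(+2.530) = +4.22.

m = +4.22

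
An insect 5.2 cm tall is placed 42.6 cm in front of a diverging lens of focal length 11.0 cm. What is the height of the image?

1.07 cm

For a diverging lens, f = -11.0 cm.
1/d_i = 1/f − 1/d_o = 1/(-11.00) − 1/(42.6) = -0.1144, so d_i = -8.743 cm.
m = −d_i/d_o = +0.2052.
|h_i| = |m|·h_o = 0.2052 × 5.2 = 1.07 cm. The image is virtual, upright and reduced, on the same side as the object.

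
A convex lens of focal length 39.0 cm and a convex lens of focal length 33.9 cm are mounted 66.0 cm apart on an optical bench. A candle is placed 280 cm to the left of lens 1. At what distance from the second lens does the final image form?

Lens 1: 1/d_i1 = 1/f₁ − 1/d_o1 = 1/(39.0) − 1/(280) = 0.02207, so d_i1 = 45.31 cm.
The intermediate image is 45.31 cm to the right of lens 1, which is 66.0 − (45.31) = 20.69 cm to the left of lens 2, so d_o2 = +20.69 cm.
Lens 2: 1/d_i2 = 1/f₂ − 1/d_o2 = 1/(33.9) − 1/(20.69) = -0.01883, so d_i2 = -53.1 cm.
The final image is virtual, 53.1 cm to the left of lens 2 (overall magnification ≈ -0.42).

53.1 cm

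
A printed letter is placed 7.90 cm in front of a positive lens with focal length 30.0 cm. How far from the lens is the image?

10.7 cm

Thin-lens equation: 1/d_i = 1/f − 1/d_o = 1/(30.00) − 1/(7.90) = 0.03333 − 0.1266 = -0.09325, so d_i = -10.7 cm.
The image is virtual, upright and enlarged, on the same side as the object.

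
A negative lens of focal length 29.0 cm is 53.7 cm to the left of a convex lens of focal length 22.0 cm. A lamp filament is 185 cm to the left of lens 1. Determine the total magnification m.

f₁ = −29.0 cm (diverging).
Lens 1: 1/d_i1 = 1/(-29.0) − 1/(185) = -0.03989, so d_i1 = -25.07 cm; m₁ = −d_i1/d_o1 = +0.1355.
d_o2 = 53.7 − (-25.07) = 78.77 cm.
Lens 2: 1/d_i2 = 1/(22.0) − 1/(78.77) = 0.03276, so d_i2 = 30.53 cm; m₂ = −d_i2/d_o2 = -0.3875.
m = m₁·m₂ = (+0.1355)(-0.3875) = -0.0525.

m = -0.0525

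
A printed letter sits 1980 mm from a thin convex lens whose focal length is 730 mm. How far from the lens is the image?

1160 mm

Lens equation: 1/v = 1/f − 1/u = 1/(730.0) − 1/(1980) = 0.001370 − 0.0005051 = 0.0008648, so v = 1160 mm.
The image is real, inverted and reduced, on the far side of the lens.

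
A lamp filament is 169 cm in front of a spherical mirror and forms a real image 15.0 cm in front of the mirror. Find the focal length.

f = 13.8 cm (concave)

Real image ⇒ d_i = +15.0 cm.
1/f = 1/d_o + 1/d_i = 1/(169) + 1/(15.0) = 0.07258, so f = 13.8 cm.
Since f is positive, the spherical mirror is concave.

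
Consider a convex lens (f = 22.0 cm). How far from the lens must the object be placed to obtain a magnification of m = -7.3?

25.0 cm

m = −d_i/d_o ⇒ d_i = −m·d_o.
1/f = 1/d_o + 1/d_i = 1/d_o − 1/(m·d_o) = (1 − 1/m)/d_o, so d_o = f(1 − 1/m) = (22.00)(1 − 1/(-7.3)) = 25.0 cm.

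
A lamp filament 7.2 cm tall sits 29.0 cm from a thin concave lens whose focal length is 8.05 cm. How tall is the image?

For a concave lens, f = -8.05 cm.
1/d_i = 1/f − 1/d_o = 1/(-8.050) − 1/(29.0) = -0.1587, so d_i = -6.301 cm.
m = −d_i/d_o = +0.2173.
|h_i| = |m|·h_o = 0.2173 × 7.2 = 1.56 cm. The image is virtual, upright and reduced, on the same side as the object.

1.56 cm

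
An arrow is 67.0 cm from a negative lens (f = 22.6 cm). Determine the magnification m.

For a negative lens, f = -22.6 cm.
1/d_i = 1/f − 1/d_o = 1/(-22.60) − 1/(67.0) = -0.05917, so d_i = -16.90 cm.
m = −d_i/d_o = −(-16.90)/(67.0) = +0.252.
The image is virtual, upright and reduced, on the same side as the object.

m = +0.252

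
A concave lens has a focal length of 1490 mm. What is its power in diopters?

P = -0.671 D

For a concave lens, f = −1490 mm.
f = -149 cm = -1.49 m.
P = 1/f = 1/(-1.49 m) = -0.671 D.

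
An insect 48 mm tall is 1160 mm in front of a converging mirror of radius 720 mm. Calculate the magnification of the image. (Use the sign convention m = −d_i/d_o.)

f = R/2 = 720/2 = 360.0 mm.
1/d_i = 1/f − 1/d_o = 1/(360.0) − 1/(1160) = 0.001916, so d_i = 522.0 mm.
m = −d_i/d_o = −(522.0)/(1160) = -0.450.
The image is real, inverted and reduced, in front of the mirror.

m = -0.450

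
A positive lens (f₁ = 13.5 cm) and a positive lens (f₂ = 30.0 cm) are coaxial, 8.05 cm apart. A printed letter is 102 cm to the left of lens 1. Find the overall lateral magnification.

m = -0.122

Lens 1: 1/d_i1 = 1/(13.5) − 1/(102) = 0.06427, so d_i1 = 15.56 cm; m₁ = −d_i1/d_o1 = -0.1525.
d_o2 = 8.05 − (15.56) = -7.510 cm (virtual object).
Lens 2: 1/d_i2 = 1/(30.0) − 1/(-7.510) = 0.1665, so d_i2 = 6.006 cm; m₂ = −d_i2/d_o2 = +0.7998.
m = m₁·m₂ = (-0.1525)(+0.7998) = -0.122.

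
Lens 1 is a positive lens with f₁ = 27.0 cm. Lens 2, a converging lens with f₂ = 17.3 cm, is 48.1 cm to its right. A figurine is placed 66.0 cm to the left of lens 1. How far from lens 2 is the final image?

2.80 cm

Lens 1: 1/d_i1 = 1/f₁ − 1/d_o1 = 1/(27.0) − 1/(66.0) = 0.02189, so d_i1 = 45.69 cm.
The intermediate image is 45.69 cm to the right of lens 1, which is 48.1 − (45.69) = 2.410 cm to the left of lens 2, so d_o2 = +2.410 cm.
Lens 2: 1/d_i2 = 1/f₂ − 1/d_o2 = 1/(17.3) − 1/(2.410) = -0.3571, so d_i2 = -2.80 cm.
The final image is virtual, 2.80 cm to the left of lens 2 (overall magnification ≈ -0.80).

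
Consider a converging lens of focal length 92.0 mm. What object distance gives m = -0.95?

m = −d_i/d_o ⇒ d_i = −m·d_o.
1/f = 1/d_o + 1/d_i = 1/d_o − 1/(m·d_o) = (1 − 1/m)/d_o, so d_o = f(1 − 1/m) = (92.00)(1 − 1/(-0.95)) = 189 mm.

189 mm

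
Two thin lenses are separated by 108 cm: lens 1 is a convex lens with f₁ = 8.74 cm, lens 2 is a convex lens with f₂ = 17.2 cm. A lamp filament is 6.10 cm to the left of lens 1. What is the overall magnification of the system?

m = -0.513

Lens 1: 1/d_i1 = 1/(8.74) − 1/(6.10) = -0.04952, so d_i1 = -20.19 cm; m₁ = −d_i1/d_o1 = +3.310.
d_o2 = 108 − (-20.19) = 128.2 cm.
Lens 2: 1/d_i2 = 1/(17.2) − 1/(128.2) = 0.05034, so d_i2 = 19.87 cm; m₂ = −d_i2/d_o2 = -0.1550.
m = m₁·m₂ = (+3.310)(-0.1550) = -0.513.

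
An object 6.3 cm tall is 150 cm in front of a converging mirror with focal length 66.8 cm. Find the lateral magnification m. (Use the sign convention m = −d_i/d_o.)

m = -0.803

1/d_i = 1/f − 1/d_o = 1/(66.80) − 1/(150) = 0.008303, so d_i = 120.4 cm.
m = −d_i/d_o = −(120.4)/(150) = -0.803.
The image is real, inverted and reduced, in front of the mirror.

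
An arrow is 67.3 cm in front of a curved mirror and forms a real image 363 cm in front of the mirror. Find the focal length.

f = 56.8 cm (concave)

Real image ⇒ d_i = +363 cm.
1/f = 1/d_o + 1/d_i = 1/(67.3) + 1/(363) = 0.01761, so f = 56.8 cm.
Since f is positive, the curved mirror is concave.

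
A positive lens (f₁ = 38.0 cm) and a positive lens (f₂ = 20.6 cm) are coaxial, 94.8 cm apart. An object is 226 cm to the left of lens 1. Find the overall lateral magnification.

Lens 1: 1/d_i1 = 1/(38.0) − 1/(226) = 0.02189, so d_i1 = 45.68 cm; m₁ = −d_i1/d_o1 = -0.2021.
d_o2 = 94.8 − (45.68) = 49.12 cm.
Lens 2: 1/d_i2 = 1/(20.6) − 1/(49.12) = 0.02819, so d_i2 = 35.48 cm; m₂ = −d_i2/d_o2 = -0.7223.
m = m₁·m₂ = (-0.2021)(-0.7223) = +0.146.

m = +0.146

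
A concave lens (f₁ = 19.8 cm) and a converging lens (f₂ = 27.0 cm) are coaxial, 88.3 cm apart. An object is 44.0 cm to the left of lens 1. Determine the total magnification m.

m = -0.112

f₁ = −19.8 cm (diverging).
Lens 1: 1/d_i1 = 1/(-19.8) − 1/(44.0) = -0.07323, so d_i1 = -13.66 cm; m₁ = −d_i1/d_o1 = +0.3105.
d_o2 = 88.3 − (-13.66) = 102.0 cm.
Lens 2: 1/d_i2 = 1/(27.0) − 1/(102.0) = 0.02723, so d_i2 = 36.72 cm; m₂ = −d_i2/d_o2 = -0.3600.
m = m₁·m₂ = (+0.3105)(-0.3600) = -0.112.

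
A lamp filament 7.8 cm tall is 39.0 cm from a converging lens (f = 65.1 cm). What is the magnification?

1/d_i = 1/f − 1/d_o = 1/(65.10) − 1/(39.0) = -0.01028, so d_i = -97.28 cm.
m = −d_i/d_o = −(-97.28)/(39.0) = +2.49.
The image is virtual, upright and enlarged, on the same side as the object.

m = +2.49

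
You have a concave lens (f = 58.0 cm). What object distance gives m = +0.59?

40.3 cm

For a concave lens, f = -58.0 cm.
m = −d_i/d_o ⇒ d_i = −m·d_o.
1/f = 1/d_o + 1/d_i = 1/d_o − 1/(m·d_o) = (1 − 1/m)/d_o, so d_o = f(1 − 1/m) = (-58.00)(1 − 1/(+0.59)) = 40.3 cm.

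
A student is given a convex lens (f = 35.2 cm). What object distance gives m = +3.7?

m = −d_i/d_o ⇒ d_i = −m·d_o.
1/f = 1/d_o + 1/d_i = 1/d_o − 1/(m·d_o) = (1 − 1/m)/d_o, so d_o = f(1 − 1/m) = (35.20)(1 − 1/(+3.7)) = 25.7 cm.

25.7 cm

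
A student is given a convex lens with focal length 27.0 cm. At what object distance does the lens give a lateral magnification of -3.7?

34.3 cm

m = −d_i/d_o ⇒ d_i = −m·d_o.
1/f = 1/d_o + 1/d_i = 1/d_o − 1/(m·d_o) = (1 − 1/m)/d_o, so d_o = f(1 − 1/m) = (27.00)(1 − 1/(-3.7)) = 34.3 cm.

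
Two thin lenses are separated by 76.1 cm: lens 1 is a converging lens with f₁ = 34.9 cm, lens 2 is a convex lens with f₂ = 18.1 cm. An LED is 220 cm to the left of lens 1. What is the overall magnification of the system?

Lens 1: 1/d_i1 = 1/(34.9) − 1/(220) = 0.02411, so d_i1 = 41.48 cm; m₁ = −d_i1/d_o1 = -0.1885.
d_o2 = 76.1 − (41.48) = 34.62 cm.
Lens 2: 1/d_i2 = 1/(18.1) − 1/(34.62) = 0.02636, so d_i2 = 37.93 cm; m₂ = −d_i2/d_o2 = -1.096.
m = m₁·m₂ = (-0.1885)(-1.096) = +0.207.

m = +0.207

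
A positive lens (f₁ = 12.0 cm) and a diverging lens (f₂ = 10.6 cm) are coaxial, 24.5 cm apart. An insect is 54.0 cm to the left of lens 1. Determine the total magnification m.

Lens 1: 1/d_i1 = 1/(12.0) − 1/(54.0) = 0.06481, so d_i1 = 15.43 cm; m₁ = −d_i1/d_o1 = -0.2857.
d_o2 = 24.5 − (15.43) = 9.070 cm.
f₂ = −10.6 cm (diverging).
Lens 2: 1/d_i2 = 1/(-10.6) − 1/(9.070) = -0.2046, so d_i2 = -4.888 cm; m₂ = −d_i2/d_o2 = +0.5389.
m = m₁·m₂ = (-0.2857)(+0.5389) = -0.154.

m = -0.154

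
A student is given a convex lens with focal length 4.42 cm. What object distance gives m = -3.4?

5.72 cm

m = −d_i/d_o ⇒ d_i = −m·d_o.
1/f = 1/d_o + 1/d_i = 1/d_o − 1/(m·d_o) = (1 − 1/m)/d_o, so d_o = f(1 − 1/m) = (4.420)(1 − 1/(-3.4)) = 5.72 cm.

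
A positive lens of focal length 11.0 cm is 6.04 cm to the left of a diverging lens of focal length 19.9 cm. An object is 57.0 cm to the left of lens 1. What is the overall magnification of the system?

m = -0.387

Lens 1: 1/d_i1 = 1/(11.0) − 1/(57.0) = 0.07337, so d_i1 = 13.63 cm; m₁ = −d_i1/d_o1 = -0.2391.
d_o2 = 6.04 − (13.63) = -7.590 cm (virtual object).
f₂ = −19.9 cm (diverging).
Lens 2: 1/d_i2 = 1/(-19.9) − 1/(-7.590) = 0.08150, so d_i2 = 12.27 cm; m₂ = −d_i2/d_o2 = +1.617.
m = m₁·m₂ = (-0.2391)(+1.617) = -0.387.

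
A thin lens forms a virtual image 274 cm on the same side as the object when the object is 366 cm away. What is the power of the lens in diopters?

P = -0.0917 D

Virtual image ⇒ d_i = −274 cm.
1/f = 1/d_o + 1/d_i = 1/(366) + 1/(-274) = -0.0009174 cm⁻¹.
f = -1090 cm = -10.90 m, so P = 1/f = -0.0917 D.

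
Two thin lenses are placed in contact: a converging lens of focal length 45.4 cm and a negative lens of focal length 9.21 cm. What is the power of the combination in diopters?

P = -8.66 D

P₁ = 1/f₁ = 1/(0.454 m) = +2.203 D; P₂ = 1/f₂ = 1/(-0.0921 m) = -10.86 D.
For thin lenses in contact, P = P₁ + P₂ = (+2.203) + (-10.86) = -8.66 D.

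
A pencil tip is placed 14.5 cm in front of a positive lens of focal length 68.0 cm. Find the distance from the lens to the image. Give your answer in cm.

18.4 cm

Lens equation: 1/v = 1/f − 1/u = 1/(68.00) − 1/(14.5) = 0.01471 − 0.06897 = -0.05426, so v = -18.4 cm.
The image is virtual, upright and enlarged, on the same side as the object.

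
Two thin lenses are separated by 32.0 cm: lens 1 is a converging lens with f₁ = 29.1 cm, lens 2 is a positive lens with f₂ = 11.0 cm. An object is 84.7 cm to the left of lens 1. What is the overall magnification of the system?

m = -0.247

Lens 1: 1/d_i1 = 1/(29.1) − 1/(84.7) = 0.02256, so d_i1 = 44.33 cm; m₁ = −d_i1/d_o1 = -0.5234.
d_o2 = 32.0 − (44.33) = -12.33 cm (virtual object).
Lens 2: 1/d_i2 = 1/(11.0) − 1/(-12.33) = 0.1720, so d_i2 = 5.814 cm; m₂ = −d_i2/d_o2 = +0.4715.
m = m₁·m₂ = (-0.5234)(+0.4715) = -0.247.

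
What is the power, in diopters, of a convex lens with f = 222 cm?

P = +0.450 D

f = 222 cm = 2.22 m.
P = 1/f = 1/(2.22 m) = +0.450 D.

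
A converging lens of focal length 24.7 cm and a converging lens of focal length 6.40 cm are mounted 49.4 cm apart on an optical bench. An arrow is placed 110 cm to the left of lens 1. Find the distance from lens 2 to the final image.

Lens 1: 1/d_i1 = 1/f₁ − 1/d_o1 = 1/(24.7) − 1/(110) = 0.03139, so d_i1 = 31.85 cm.
The intermediate image is 31.85 cm to the right of lens 1, which is 49.4 − (31.85) = 17.55 cm to the left of lens 2, so d_o2 = +17.55 cm.
Lens 2: 1/d_i2 = 1/f₂ − 1/d_o2 = 1/(6.40) − 1/(17.55) = 0.09927, so d_i2 = 10.1 cm.
The final image is real, 10.1 cm to the right of lens 2 (overall magnification ≈ 0.17).

10.1 cm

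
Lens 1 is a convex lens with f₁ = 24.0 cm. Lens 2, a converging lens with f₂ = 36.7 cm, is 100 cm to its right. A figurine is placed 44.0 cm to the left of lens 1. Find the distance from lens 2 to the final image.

Lens 1: 1/d_i1 = 1/f₁ − 1/d_o1 = 1/(24.0) − 1/(44.0) = 0.01894, so d_i1 = 52.80 cm.
The intermediate image is 52.80 cm to the right of lens 1, which is 100 − (52.80) = 47.20 cm to the left of lens 2, so d_o2 = +47.20 cm.
Lens 2: 1/d_i2 = 1/f₂ − 1/d_o2 = 1/(36.7) − 1/(47.20) = 0.006062, so d_i2 = 165 cm.
The final image is real, 165 cm to the right of lens 2 (overall magnification ≈ 4.2).

165 cm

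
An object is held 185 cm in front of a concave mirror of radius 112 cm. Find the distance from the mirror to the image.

80.3 cm

f = R/2 = 112/2 = 56.00 cm.
Mirror equation: 1/d_i = 1/f − 1/d_o = 1/(56.00) − 1/(185) = 0.01786 − 0.005405 = 0.01245, so d_i = 80.3 cm.
The image is real, inverted and reduced, in front of the mirror.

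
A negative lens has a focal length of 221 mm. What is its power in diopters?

P = -4.52 D

For a negative lens, f = −221 mm.
f = -22.1 cm = -0.221 m.
P = 1/f = 1/(-0.221 m) = -4.52 D.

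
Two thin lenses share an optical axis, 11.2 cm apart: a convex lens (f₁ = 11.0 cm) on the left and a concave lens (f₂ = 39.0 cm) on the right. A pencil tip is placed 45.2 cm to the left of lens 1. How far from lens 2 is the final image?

3.65 cm

Lens 1: 1/d_i1 = 1/f₁ − 1/d_o1 = 1/(11.0) − 1/(45.2) = 0.06879, so d_i1 = 14.54 cm.
The intermediate image is 14.54 cm to the right of lens 1, which lies 3.340 cm to the right of lens 2 — a virtual object — so d_o2 = −3.340 cm.
Lens 2 is diverging, so f₂ = −39.0 cm.
Lens 2: 1/d_i2 = 1/f₂ − 1/d_o2 = 1/(-39.0) − 1/(-3.340) = 0.2738, so d_i2 = 3.65 cm.
The final image is real, 3.65 cm to the right of lens 2 (overall magnification ≈ -0.35).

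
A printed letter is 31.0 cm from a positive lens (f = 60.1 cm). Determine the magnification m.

m = +2.07

1/d_i = 1/f − 1/d_o = 1/(60.10) − 1/(31.0) = -0.01562, so d_i = -64.02 cm.
m = −d_i/d_o = −(-64.02)/(31.0) = +2.07.
The image is virtual, upright and enlarged, on the same side as the object.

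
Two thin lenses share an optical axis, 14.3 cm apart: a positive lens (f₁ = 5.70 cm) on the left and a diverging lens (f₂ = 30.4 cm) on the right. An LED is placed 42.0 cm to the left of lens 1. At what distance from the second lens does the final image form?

Lens 1: 1/d_i1 = 1/f₁ − 1/d_o1 = 1/(5.70) − 1/(42.0) = 0.1516, so d_i1 = 6.595 cm.
The intermediate image is 6.595 cm to the right of lens 1, which is 14.3 − (6.595) = 7.705 cm to the left of lens 2, so d_o2 = +7.705 cm.
Lens 2 is diverging, so f₂ = −30.4 cm.
Lens 2: 1/d_i2 = 1/f₂ − 1/d_o2 = 1/(-30.4) − 1/(7.705) = -0.1627, so d_i2 = -6.15 cm.
The final image is virtual, 6.15 cm to the left of lens 2 (overall magnification ≈ -0.13).

6.15 cm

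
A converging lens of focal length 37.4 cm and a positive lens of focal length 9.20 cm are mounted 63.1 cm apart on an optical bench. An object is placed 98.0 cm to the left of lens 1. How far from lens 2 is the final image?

Lens 1: 1/d_i1 = 1/f₁ − 1/d_o1 = 1/(37.4) − 1/(98.0) = 0.01653, so d_i1 = 60.48 cm.
The intermediate image is 60.48 cm to the right of lens 1, which is 63.1 − (60.48) = 2.620 cm to the left of lens 2, so d_o2 = +2.620 cm.
Lens 2: 1/d_i2 = 1/f₂ − 1/d_o2 = 1/(9.20) − 1/(2.620) = -0.2730, so d_i2 = -3.66 cm.
The final image is virtual, 3.66 cm to the left of lens 2 (overall magnification ≈ -0.86).

3.66 cm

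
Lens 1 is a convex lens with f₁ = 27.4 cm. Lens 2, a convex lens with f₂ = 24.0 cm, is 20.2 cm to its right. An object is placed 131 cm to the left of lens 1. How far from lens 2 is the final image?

Lens 1: 1/d_i1 = 1/f₁ − 1/d_o1 = 1/(27.4) − 1/(131) = 0.02886, so d_i1 = 34.65 cm.
The intermediate image is 34.65 cm to the right of lens 1, which lies 14.45 cm to the right of lens 2 — a virtual object — so d_o2 = −14.45 cm.
Lens 2: 1/d_i2 = 1/f₂ − 1/d_o2 = 1/(24.0) − 1/(-14.45) = 0.1109, so d_i2 = 9.02 cm.
The final image is real, 9.02 cm to the right of lens 2 (overall magnification ≈ -0.17).

9.02 cm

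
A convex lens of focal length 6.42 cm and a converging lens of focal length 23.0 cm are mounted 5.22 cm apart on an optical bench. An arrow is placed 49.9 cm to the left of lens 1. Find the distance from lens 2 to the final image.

1.96 cm

Lens 1: 1/d_i1 = 1/f₁ − 1/d_o1 = 1/(6.42) − 1/(49.9) = 0.1357, so d_i1 = 7.368 cm.
The intermediate image is 7.368 cm to the right of lens 1, which lies 2.148 cm to the right of lens 2 — a virtual object — so d_o2 = −2.148 cm.
Lens 2: 1/d_i2 = 1/f₂ − 1/d_o2 = 1/(23.0) − 1/(-2.148) = 0.5090, so d_i2 = 1.96 cm.
The final image is real, 1.96 cm to the right of lens 2 (overall magnification ≈ -0.14).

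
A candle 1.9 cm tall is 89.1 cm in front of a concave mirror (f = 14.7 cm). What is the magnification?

1/d_i = 1/f − 1/d_o = 1/(14.70) − 1/(89.1) = 0.05680, so d_i = 17.60 cm.
m = −d_i/d_o = −(17.60)/(89.1) = -0.198.
The image is real, inverted and reduced, in front of the mirror.

m = -0.198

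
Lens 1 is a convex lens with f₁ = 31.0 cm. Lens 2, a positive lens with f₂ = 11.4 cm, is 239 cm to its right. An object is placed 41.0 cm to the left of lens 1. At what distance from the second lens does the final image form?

12.7 cm

Lens 1: 1/d_i1 = 1/f₁ − 1/d_o1 = 1/(31.0) − 1/(41.0) = 0.007868, so d_i1 = 127.1 cm.
The intermediate image is 127.1 cm to the right of lens 1, which is 239 − (127.1) = 111.9 cm to the left of lens 2, so d_o2 = +111.9 cm.
Lens 2: 1/d_i2 = 1/f₂ − 1/d_o2 = 1/(11.4) − 1/(111.9) = 0.07878, so d_i2 = 12.7 cm.
The final image is real, 12.7 cm to the right of lens 2 (overall magnification ≈ 0.35).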